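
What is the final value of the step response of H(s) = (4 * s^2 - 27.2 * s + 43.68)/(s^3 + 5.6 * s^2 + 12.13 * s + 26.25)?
FVT: lim_{t→∞} y(t) = lim_{s→0} s*Y(s) where Y(s) = H(s)/s.
= lim_{s→0} H(s) = H(0) = num(0)/den(0) = 43.68/26.25 = 1.664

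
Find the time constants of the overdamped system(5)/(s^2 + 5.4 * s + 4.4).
Overdamped: real poles at -4.4, -1. τ = -1/pole → τ₁ = 0.2273, τ₂ = 1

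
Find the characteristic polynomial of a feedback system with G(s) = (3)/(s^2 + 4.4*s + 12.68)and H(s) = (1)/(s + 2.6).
Characteristic poly = G_den * H_den + G_num * H_num = (s^3 + 7*s^2 + 24.12*s + 32.968) + (3) = s^3 + 7*s^2 + 24.12*s + 35.968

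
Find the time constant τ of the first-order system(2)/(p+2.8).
First-order system: τ = -1/pole. Pole = -2.8. τ = -1/(-2.8) = 0.3571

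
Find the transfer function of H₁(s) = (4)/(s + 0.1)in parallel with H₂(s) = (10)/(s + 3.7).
Parallel: H = H₁ + H₂ = (n₁·d₂ + n₂·d₁)/(d₁·d₂).
n₁·d₂ = 4*s + 14.8. n₂·d₁ = 10*s + 1. Sum = 14*s + 15.8. d₁·d₂ = s^2 + 3.8*s + 0.37.
H(s) = (14*s + 15.8)/(s^2 + 3.8*s + 0.37)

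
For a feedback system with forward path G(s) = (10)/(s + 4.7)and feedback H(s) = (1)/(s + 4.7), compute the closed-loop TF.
Closed-loop T = G/(1+GH).
Numerator: G_num * H_den = 10*s + 47.
Denominator: G_den * H_den + G_num * H_num = (s^2 + 9.4*s + 22.09) + (10) = s^2 + 9.4*s + 32.09.
T(s) = (10*s + 47)/(s^2 + 9.4*s + 32.09)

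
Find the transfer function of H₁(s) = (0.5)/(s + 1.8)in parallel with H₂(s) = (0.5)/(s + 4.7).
Parallel: H = H₁ + H₂ = (n₁·d₂ + n₂·d₁)/(d₁·d₂).
n₁·d₂ = 0.5*s + 2.35. n₂·d₁ = 0.5*s + 0.9. Sum = s + 3.25. d₁·d₂ = s^2 + 6.5*s + 8.46.
H(s) = (s + 3.25)/(s^2 + 6.5*s + 8.46)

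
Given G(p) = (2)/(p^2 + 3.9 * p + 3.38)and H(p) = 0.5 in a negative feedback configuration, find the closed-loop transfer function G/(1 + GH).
Closed-loop T = G/(1+GH).
Numerator: G_num * H_den = 2.
Denominator: G_den * H_den + G_num * H_num = (p^2 + 3.9*p + 3.38) + (1) = p^2 + 3.9*p + 4.38.
T(p) = (2)/(p^2 + 3.9*p + 4.38)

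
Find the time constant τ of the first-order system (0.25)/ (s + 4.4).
First-order system: τ = -1/pole. Pole = -4.4. τ = -1/(-4.4) = 0.2273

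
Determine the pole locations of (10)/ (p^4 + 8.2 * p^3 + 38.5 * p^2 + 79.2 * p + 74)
Set denominator = 0: p^4 + 8.2*p^3 + 38.5*p^2 + 79.2*p + 74 = (p^2 + 5*p + 18.5)(p^2 + 3.2*p + 4) = 0 → Poles: -1.6 + 1.2j, -1.6 - 1.2j, -2.5 + 3.5j, -2.5 - 3.5j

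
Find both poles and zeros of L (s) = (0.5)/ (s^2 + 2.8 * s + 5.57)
Set denominator = 0: s^2 + 2.8*s + 5.57 = 0 → Poles: -1.4 + 1.9j, -1.4 - 1.9j
Numerator is a nonzero constant (0.5) → Zeros: none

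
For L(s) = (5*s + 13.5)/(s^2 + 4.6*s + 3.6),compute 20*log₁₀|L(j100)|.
Substitute s = j*100: L(j100) = 0.000949161 - 0.0499743j.
|L(j100)| = sqrt(Re² + Im²) = 0.04998.
20*log₁₀(0.04998) = -26.02 dB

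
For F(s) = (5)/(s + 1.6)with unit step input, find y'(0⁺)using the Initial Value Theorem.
IVT: y'(0⁺) = lim_{s→∞} s²·Y(s) = lim_{s→∞} s·F(s).
deg(num) = 0, deg(den) = 1, relative degree = 1, so s·F(s) → (leading num)/(leading den) = 5/1 = 5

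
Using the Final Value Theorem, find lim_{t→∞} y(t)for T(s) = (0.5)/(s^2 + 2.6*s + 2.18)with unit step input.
FVT: lim_{t→∞} y(t) = lim_{s→0} s*Y(s) where Y(s) = T(s)/s.
= lim_{s→0} T(s) = T(0) = num(0)/den(0) = 0.5/2.18 = 0.2294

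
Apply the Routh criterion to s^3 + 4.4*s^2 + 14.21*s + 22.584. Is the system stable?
Routh array:
s^3: [1, 14.21]; s^2: [4.4, 22.584]; s^1: [9.07727]; s^0: [22.584]
First column: [1, 4.4, 9.07727, 22.584]. Sign changes = 0.
Yes, stable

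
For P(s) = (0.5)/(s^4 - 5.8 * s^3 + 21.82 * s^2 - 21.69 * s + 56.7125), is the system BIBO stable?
Denominator: s^4 - 5.8*s^3 + 21.82*s^2 - 21.69*s + 56.7125 = (s^2 - 5.6*s + 17.45)(s^2 - 0.2*s + 3.25). Poles: 0.1 + 1.8j, 0.1 - 1.8j, 2.8 + 3.1j, 2.8 - 3.1j. All Re(p)<0: No (unstable)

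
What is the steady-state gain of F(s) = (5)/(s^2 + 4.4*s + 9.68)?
DC gain = F(0) = num(0)/den(0) = 5/9.68 = 0.5165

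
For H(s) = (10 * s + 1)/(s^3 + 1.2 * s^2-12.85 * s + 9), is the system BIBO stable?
Denominator: s^3 + 1.2*s^2 - 12.85*s + 9 = (s - 0.8)(s + 4.5)(s - 2.5). Poles: -4.5, 0.8, 2.5. All Re(p)<0: No (unstable)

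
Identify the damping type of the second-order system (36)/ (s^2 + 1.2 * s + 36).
Standard form: ωn²/(s²+2ζωn·s+ωn²) gives ωn=6, ζ=0.1.
Underdamped (ζ = 0.1 < 1)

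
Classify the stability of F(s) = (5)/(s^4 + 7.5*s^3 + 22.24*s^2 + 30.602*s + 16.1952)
Denominator: s^4 + 7.5*s^3 + 22.24*s^2 + 30.602*s + 16.1952 = (s + 2.1)(s + 1.6)(s^2 + 3.8*s + 4.82). Poles: -1.6, -1.9 + 1.1j, -1.9 - 1.1j, -2.1. Stable (all poles in LHP)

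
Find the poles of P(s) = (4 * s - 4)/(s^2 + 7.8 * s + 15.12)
Set denominator = 0: s^2 + 7.8*s + 15.12 = (s + 4.2)(s + 3.6) = 0 → Poles: -3.6, -4.2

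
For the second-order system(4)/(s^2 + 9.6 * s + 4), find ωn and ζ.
Standard form: ωn²/(s²+2ζωn·s+ωn²).
const=4=ωn² → ωn=2, s coeff=9.6=2ζωn → ζ=2.4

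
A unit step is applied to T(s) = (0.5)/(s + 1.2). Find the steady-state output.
FVT: lim_{t→∞} y(t) = lim_{s→0} s*Y(s) where Y(s) = T(s)/s.
= lim_{s→0} T(s) = T(0) = num(0)/den(0) = 0.5/1.2 = 0.4167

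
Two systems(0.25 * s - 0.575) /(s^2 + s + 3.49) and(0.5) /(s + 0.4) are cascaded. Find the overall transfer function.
Series: H = H₁ · H₂ = (n₁·n₂)/(d₁·d₂).
Num: n₁·n₂ = 0.125*s - 0.2875. Den: d₁·d₂ = s^3 + 1.4*s^2 + 3.89*s + 1.396.
H(s) = (0.125*s - 0.2875)/(s^3 + 1.4*s^2 + 3.89*s + 1.396)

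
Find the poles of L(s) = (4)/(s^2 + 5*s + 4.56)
Set denominator = 0: s^2 + 5*s + 4.56 = (s + 3.8)(s + 1.2) = 0 → Poles: -1.2, -3.8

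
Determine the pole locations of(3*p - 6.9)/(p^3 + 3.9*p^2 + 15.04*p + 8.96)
Set denominator = 0: p^3 + 3.9*p^2 + 15.04*p + 8.96 = (p + 0.7)(p^2 + 3.2*p + 12.8) = 0 → Poles: -0.7, -1.6 + 3.2j, -1.6 - 3.2j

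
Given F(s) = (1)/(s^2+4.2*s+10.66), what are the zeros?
Numerator is a nonzero constant (1) → Zeros: none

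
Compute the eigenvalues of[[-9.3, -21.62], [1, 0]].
Eigenvalues solve det(λI - A) = 0.
Characteristic polynomial: λ^2 + 9.3*λ + 21.62 = 0.
Factor: (λ + 4.6)(λ + 4.7) = 0.
Roots: -4.6, -4.7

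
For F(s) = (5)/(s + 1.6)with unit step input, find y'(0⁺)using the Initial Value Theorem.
IVT: y'(0⁺) = lim_{s→∞} s²·Y(s) = lim_{s→∞} s·F(s).
deg(num) = 0, deg(den) = 1, relative degree = 1, so s·F(s) → (leading num)/(leading den) = 5/1 = 5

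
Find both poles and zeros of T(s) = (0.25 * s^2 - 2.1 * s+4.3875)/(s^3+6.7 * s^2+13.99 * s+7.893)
Set denominator = 0: s^3 + 6.7*s^2 + 13.99*s + 7.893 = (s + 0.9)(s^2 + 5.8*s + 8.77) = 0 → Poles: -0.9, -2.9 + 0.6j, -2.9 - 0.6j
Set numerator = 0: 0.25*s^2 - 2.1*s + 4.3875 = 0.25*(s - 4.5)(s - 3.9) = 0 → Zeros: 3.9, 4.5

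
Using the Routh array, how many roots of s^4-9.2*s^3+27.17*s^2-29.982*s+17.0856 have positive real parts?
Routh array:
s^4: [1, 27.17, 17.0856]; s^3: [-9.2, -29.982]; s^2: [23.9111, 17.0856]; s^1: [-23.4082]; s^0: [17.0856]
First column: [1, -9.2, 23.9111, -23.4082, 17.0856]. Sign changes = RHP roots = 4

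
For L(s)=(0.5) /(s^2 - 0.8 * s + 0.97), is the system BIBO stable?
Denominator: s^2 - 0.8*s + 0.97. Poles: 0.4 + 0.9j, 0.4 - 0.9j. All Re(p)<0: No (unstable)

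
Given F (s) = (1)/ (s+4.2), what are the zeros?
Numerator is a nonzero constant (1) → Zeros: none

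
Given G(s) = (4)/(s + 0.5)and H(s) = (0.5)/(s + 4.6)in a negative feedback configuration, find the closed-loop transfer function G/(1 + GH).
Closed-loop T = G/(1+GH).
Numerator: G_num * H_den = 4*s + 18.4.
Denominator: G_den * H_den + G_num * H_num = (s^2 + 5.1*s + 2.3) + (2) = s^2 + 5.1*s + 4.3.
T(s) = (4*s + 18.4)/(s^2 + 5.1*s + 4.3)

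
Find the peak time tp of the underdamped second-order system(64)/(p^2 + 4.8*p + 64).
Standard form: ωn²/(p²+2ζωn·p+ωn²) → ωn = 8, ζ = 0.3.
ωd = ωn·√(1-ζ²) = 8·√(1-0.3²) = 7.632.
tp = π/ωd = π/7.632 = 0.4117 s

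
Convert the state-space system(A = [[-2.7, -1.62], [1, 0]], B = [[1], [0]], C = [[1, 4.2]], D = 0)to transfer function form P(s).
P(s) = C(sI - A)⁻¹B + D.
Characteristic polynomial det(sI - A) = s^2 + 2.7*s + 1.62.
Numerator from C·adj(sI-A)·B + D·det(sI-A) = s + 4.2.
P(s) = (s + 4.2)/(s^2 + 2.7*s + 1.62)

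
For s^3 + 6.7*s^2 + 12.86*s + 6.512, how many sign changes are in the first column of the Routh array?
Routh array:
s^3: [1, 12.86]; s^2: [6.7, 6.512]; s^1: [11.8881]; s^0: [6.512]
First column: [1, 6.7, 11.8881, 6.512]. Sign changes = 0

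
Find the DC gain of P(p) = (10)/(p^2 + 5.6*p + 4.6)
DC gain = P(0) = num(0)/den(0) = 10/4.6 = 2.174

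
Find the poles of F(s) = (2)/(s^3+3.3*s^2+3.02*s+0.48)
Set denominator = 0: s^3 + 3.3*s^2 + 3.02*s + 0.48 = (s + 1.6)(s + 1.5)(s + 0.2) = 0 → Poles: -0.2, -1.5, -1.6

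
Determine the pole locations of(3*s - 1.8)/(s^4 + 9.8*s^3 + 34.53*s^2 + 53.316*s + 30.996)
Set denominator = 0: s^4 + 9.8*s^3 + 34.53*s^2 + 53.316*s + 30.996 = (s + 4.1)(s + 2.1)(s^2 + 3.6*s + 3.6) = 0 → Poles: -1.8 + 0.6j, -1.8 - 0.6j, -2.1, -4.1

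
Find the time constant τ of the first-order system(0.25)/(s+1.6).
First-order system: τ = -1/pole. Pole = -1.6. τ = -1/(-1.6) = 0.625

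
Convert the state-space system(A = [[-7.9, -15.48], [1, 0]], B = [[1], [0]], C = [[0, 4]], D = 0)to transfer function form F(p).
F(p) = C(pI - A)⁻¹B + D.
Characteristic polynomial det(pI - A) = p^2 + 7.9*p + 15.48.
Numerator from C·adj(pI-A)·B + D·det(pI-A) = 4.
F(p) = (4)/(p^2 + 7.9*p + 15.48)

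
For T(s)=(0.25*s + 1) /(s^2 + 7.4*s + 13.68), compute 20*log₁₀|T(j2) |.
Substitute s = j*2: T(j2) = 0.0546136 - 0.0318473j.
|T(j2)| = sqrt(Re² + Im²) = 0.06322.
20*log₁₀(0.06322) = -23.98 dB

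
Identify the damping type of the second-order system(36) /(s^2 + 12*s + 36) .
Standard form: ωn²/(s²+2ζωn·s+ωn²) gives ωn=6, ζ=1.
Critically damped (ζ = 1)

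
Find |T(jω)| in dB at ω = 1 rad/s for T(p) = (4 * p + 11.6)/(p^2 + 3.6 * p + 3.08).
Substitute p = j*1: T(j1) = 2.2288 - 1.93447j.
|T(j1)| = sqrt(Re² + Im²) = 2.951.
20*log₁₀(2.951) = 9.40 dB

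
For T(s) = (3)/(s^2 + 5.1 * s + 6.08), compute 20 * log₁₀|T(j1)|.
Substitute s = j*1: T(j1) = 0.294115 - 0.295273j.
|T(j1)| = sqrt(Re² + Im²) = 0.4168.
20*log₁₀(0.4168) = -7.60 dB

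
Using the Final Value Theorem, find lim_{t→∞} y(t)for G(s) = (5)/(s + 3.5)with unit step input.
FVT: lim_{t→∞} y(t) = lim_{s→0} s*Y(s) where Y(s) = G(s)/s.
= lim_{s→0} G(s) = G(0) = num(0)/den(0) = 5/3.5 = 1.429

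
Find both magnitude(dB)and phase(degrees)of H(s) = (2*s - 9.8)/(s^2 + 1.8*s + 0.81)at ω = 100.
Substitute s = j*100: H(j100) = 0.0013397 - 0.0199775j.
|H| = 20*log₁₀(sqrt(Re²+Im²)) = -33.97 dB.
∠H = atan2(Im, Re) = -86.16°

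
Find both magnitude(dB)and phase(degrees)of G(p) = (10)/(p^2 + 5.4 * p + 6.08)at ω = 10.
Substitute p = j*10: G(j10) = -0.0800207 - 0.0460085j.
|G| = 20*log₁₀(sqrt(Re²+Im²)) = -20.70 dB.
∠G = atan2(Im, Re) = -150.10°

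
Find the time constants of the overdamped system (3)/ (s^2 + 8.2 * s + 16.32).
Overdamped: real poles at -4.8, -3.4. τ = -1/pole → τ₁ = 0.2083, τ₂ = 0.2941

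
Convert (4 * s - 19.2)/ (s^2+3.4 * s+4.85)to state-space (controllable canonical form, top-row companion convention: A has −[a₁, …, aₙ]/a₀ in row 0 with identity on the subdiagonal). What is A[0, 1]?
Reachable canonical form for den = s^2 + 3.4*s + 4.85: top row of A = -[a₁,a₂,...,aₙ]/a₀, ones on the subdiagonal, zeros elsewhere.
A = [[-3.4, -4.85], [1, 0]].
A[0,1] = -4.85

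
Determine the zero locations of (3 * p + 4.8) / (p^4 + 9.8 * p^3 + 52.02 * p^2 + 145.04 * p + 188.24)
Set numerator = 0: 3*p + 4.8 = 0 → Zeros: -1.6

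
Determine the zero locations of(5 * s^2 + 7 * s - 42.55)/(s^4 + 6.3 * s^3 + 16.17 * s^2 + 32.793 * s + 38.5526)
Set numerator = 0: 5*s^2 + 7*s - 42.55 = 5*(s + 3.7)(s - 2.3) = 0 → Zeros: -3.7, 2.3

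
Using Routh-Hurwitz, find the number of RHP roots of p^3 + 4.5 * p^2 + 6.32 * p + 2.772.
Routh array:
p^3: [1, 6.32]; p^2: [4.5, 2.772]; p^1: [5.704]; p^0: [2.772]
First column: [1, 4.5, 5.704, 2.772]. Sign changes = RHP roots = 0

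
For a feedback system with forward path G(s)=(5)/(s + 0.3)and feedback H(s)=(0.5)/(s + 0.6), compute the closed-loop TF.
Closed-loop T = G/(1+GH).
Numerator: G_num * H_den = 5*s + 3.
Denominator: G_den * H_den + G_num * H_num = (s^2 + 0.9*s + 0.18) + (2.5) = s^2 + 0.9*s + 2.68.
T(s) = (5*s + 3)/(s^2 + 0.9*s + 2.68)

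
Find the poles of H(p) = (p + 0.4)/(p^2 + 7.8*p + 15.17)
Set denominator = 0: p^2 + 7.8*p + 15.17 = (p + 4.1)(p + 3.7) = 0 → Poles: -3.7, -4.1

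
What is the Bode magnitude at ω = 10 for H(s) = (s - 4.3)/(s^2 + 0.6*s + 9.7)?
Substitute s = j*10: H(j10) = 0.0547357 - 0.107105j.
|H(j10)| = sqrt(Re² + Im²) = 0.1203.
20*log₁₀(0.1203) = -18.40 dB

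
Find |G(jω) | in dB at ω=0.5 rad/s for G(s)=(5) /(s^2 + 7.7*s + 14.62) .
Substitute s = j*0.5: G(j0.5) = 0.324644 - 0.0869784j.
|G(j0.5)| = sqrt(Re² + Im²) = 0.3361.
20*log₁₀(0.3361) = -9.47 dB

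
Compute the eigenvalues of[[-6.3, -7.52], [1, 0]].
Eigenvalues solve det(λI - A) = 0.
Characteristic polynomial: λ^2 + 6.3*λ + 7.52 = 0.
Factor: (λ + 1.6)(λ + 4.7) = 0.
Roots: -1.6, -4.7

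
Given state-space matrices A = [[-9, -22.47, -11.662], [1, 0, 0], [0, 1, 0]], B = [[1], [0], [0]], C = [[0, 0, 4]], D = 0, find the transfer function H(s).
H(s) = C(sI - A)⁻¹B + D.
Characteristic polynomial det(sI - A) = s^3 + 9*s^2 + 22.47*s + 11.662.
Numerator from C·adj(sI-A)·B + D·det(sI-A) = 4.
H(s) = (4)/(s^3 + 9*s^2 + 22.47*s + 11.662)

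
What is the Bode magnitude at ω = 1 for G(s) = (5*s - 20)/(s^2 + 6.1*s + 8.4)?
Substitute s = j*1: G(j1) = -1.27759 + 1.72882j.
|G(j1)| = sqrt(Re² + Im²) = 2.15.
20*log₁₀(2.15) = 6.65 dB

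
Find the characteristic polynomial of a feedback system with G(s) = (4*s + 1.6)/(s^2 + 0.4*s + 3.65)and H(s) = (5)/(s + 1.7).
Characteristic poly = G_den * H_den + G_num * H_num = (s^3 + 2.1*s^2 + 4.33*s + 6.205) + (20*s + 8) = s^3 + 2.1*s^2 + 24.33*s + 14.205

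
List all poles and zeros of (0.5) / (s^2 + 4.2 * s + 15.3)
Set denominator = 0: s^2 + 4.2*s + 15.3 = 0 → Poles: -2.1 + 3.3j, -2.1 - 3.3j
Numerator is a nonzero constant (0.5) → Zeros: none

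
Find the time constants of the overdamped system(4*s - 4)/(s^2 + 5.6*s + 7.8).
Overdamped: real poles at -3, -2.6. τ = -1/pole → τ₁ = 0.3333, τ₂ = 0.3846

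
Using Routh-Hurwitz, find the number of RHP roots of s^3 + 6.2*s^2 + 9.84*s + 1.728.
Routh array:
s^3: [1, 9.84]; s^2: [6.2, 1.728]; s^1: [9.56129]; s^0: [1.728]
First column: [1, 6.2, 9.56129, 1.728]. Sign changes = RHP roots = 0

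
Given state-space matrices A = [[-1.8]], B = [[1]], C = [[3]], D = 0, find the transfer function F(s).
F(s) = C(sI - A)⁻¹B + D.
Characteristic polynomial det(sI - A) = s + 1.8.
Numerator from C·adj(sI-A)·B + D·det(sI-A) = 3.
F(s) = (3)/(s + 1.8)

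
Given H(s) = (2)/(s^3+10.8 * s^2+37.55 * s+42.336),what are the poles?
Set denominator = 0: s^3 + 10.8*s^2 + 37.55*s + 42.336 = (s + 4.9)(s + 2.7)(s + 3.2) = 0 → Poles: -2.7, -3.2, -4.9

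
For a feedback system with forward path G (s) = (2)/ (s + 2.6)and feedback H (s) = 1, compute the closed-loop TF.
Closed-loop T = G/(1+GH).
Numerator: G_num * H_den = 2.
Denominator: G_den * H_den + G_num * H_num = (s + 2.6) + (2) = s + 4.6.
T(s) = (2)/(s + 4.6)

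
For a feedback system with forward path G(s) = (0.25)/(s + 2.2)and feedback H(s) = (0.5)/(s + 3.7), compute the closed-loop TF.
Closed-loop T = G/(1+GH).
Numerator: G_num * H_den = 0.25*s + 0.925.
Denominator: G_den * H_den + G_num * H_num = (s^2 + 5.9*s + 8.14) + (0.125) = s^2 + 5.9*s + 8.265.
T(s) = (0.25*s + 0.925)/(s^2 + 5.9*s + 8.265)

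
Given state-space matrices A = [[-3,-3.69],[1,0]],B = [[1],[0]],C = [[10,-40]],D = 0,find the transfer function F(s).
F(s) = C(sI - A)⁻¹B + D.
Characteristic polynomial det(sI - A) = s^2 + 3*s + 3.69.
Numerator from C·adj(sI-A)·B + D·det(sI-A) = 10*s - 40.
F(s) = (10*s - 40)/(s^2 + 3*s + 3.69)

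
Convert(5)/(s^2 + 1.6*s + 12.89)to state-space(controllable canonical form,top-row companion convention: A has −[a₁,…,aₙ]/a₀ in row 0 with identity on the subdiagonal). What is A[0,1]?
Reachable canonical form for den = s^2 + 1.6*s + 12.89: top row of A = -[a₁,a₂,...,aₙ]/a₀, ones on the subdiagonal, zeros elsewhere.
A = [[-1.6, -12.89], [1, 0]].
A[0,1] = -12.89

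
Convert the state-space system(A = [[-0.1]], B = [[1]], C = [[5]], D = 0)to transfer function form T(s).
T(s) = C(sI - A)⁻¹B + D.
Characteristic polynomial det(sI - A) = s + 0.1.
Numerator from C·adj(sI-A)·B + D·det(sI-A) = 5.
T(s) = (5)/(s + 0.1)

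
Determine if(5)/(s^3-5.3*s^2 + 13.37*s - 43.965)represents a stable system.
Denominator: s^3 - 5.3*s^2 + 13.37*s - 43.965 = (s - 4.5)(s^2 - 0.8*s + 9.77). Poles: 0.4 + 3.1j, 0.4 - 3.1j, 4.5. All Re(p)<0: No (unstable)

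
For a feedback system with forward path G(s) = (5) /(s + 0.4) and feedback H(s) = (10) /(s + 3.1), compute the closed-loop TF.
Closed-loop T = G/(1+GH).
Numerator: G_num * H_den = 5*s + 15.5.
Denominator: G_den * H_den + G_num * H_num = (s^2 + 3.5*s + 1.24) + (50) = s^2 + 3.5*s + 51.24.
T(s) = (5*s + 15.5)/(s^2 + 3.5*s + 51.24)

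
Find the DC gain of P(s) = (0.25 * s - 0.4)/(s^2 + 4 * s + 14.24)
DC gain = P(0) = num(0)/den(0) = -0.4/14.24 = -0.02809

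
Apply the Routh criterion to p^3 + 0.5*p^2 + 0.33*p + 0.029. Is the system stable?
Routh array:
p^3: [1, 0.33]; p^2: [0.5, 0.029]; p^1: [0.272]; p^0: [0.029]
First column: [1, 0.5, 0.272, 0.029]. Sign changes = 0.
Yes, stable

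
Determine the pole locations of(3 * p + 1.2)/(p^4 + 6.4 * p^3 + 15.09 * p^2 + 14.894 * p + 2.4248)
Set denominator = 0: p^4 + 6.4*p^3 + 15.09*p^2 + 14.894*p + 2.4248 = (p + 0.2)(p + 2.8)(p^2 + 3.4*p + 4.33) = 0 → Poles: -0.2, -1.7 + 1.2j, -1.7 - 1.2j, -2.8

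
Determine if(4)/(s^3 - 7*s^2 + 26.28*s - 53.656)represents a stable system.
Denominator: s^3 - 7*s^2 + 26.28*s - 53.656 = (s - 3.8)(s^2 - 3.2*s + 14.12). Poles: 1.6 + 3.4j, 1.6 - 3.4j, 3.8. All Re(p)<0: No (unstable)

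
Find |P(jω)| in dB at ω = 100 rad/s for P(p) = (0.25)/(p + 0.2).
Substitute p = j*100: P(j100) = 4.99998e-06 - 0.00249999j.
|P(j100)| = sqrt(Re² + Im²) = 0.0025.
20*log₁₀(0.0025) = -52.04 dB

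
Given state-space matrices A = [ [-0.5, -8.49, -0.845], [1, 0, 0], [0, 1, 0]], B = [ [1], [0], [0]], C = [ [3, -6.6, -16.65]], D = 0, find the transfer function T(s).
T(s) = C(sI - A)⁻¹B + D.
Characteristic polynomial det(sI - A) = s^3 + 0.5*s^2 + 8.49*s + 0.845.
Numerator from C·adj(sI-A)·B + D·det(sI-A) = 3*s^2 - 6.6*s - 16.65.
T(s) = (3*s^2 - 6.6*s - 16.65)/(s^3 + 0.5*s^2 + 8.49*s + 0.845)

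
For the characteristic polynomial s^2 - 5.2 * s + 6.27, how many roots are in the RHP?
s^2 - 5.2*s + 6.27 = (s - 1.9)(s - 3.3). Poles: 1.9, 3.3. RHP poles (Re>0): 2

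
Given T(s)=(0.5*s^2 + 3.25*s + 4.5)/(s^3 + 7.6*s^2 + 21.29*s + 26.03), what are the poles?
Set denominator = 0: s^3 + 7.6*s^2 + 21.29*s + 26.03 = (s + 3.8)(s^2 + 3.8*s + 6.85) = 0 → Poles: -1.9 + 1.8j, -1.9 - 1.8j, -3.8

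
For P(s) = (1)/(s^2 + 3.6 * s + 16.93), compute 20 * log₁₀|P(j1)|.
Substitute s = j*1: P(j1) = 0.0597245 - 0.0134971j.
|P(j1)| = sqrt(Re² + Im²) = 0.06123.
20*log₁₀(0.06123) = -24.26 dB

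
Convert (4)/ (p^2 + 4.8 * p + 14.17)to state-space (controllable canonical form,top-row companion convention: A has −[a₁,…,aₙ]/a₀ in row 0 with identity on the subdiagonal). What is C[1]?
Reachable canonical form: C = numerator coefficients (right-aligned, zero-padded to length n).
num = 4, C = [[0, 4]].
C[1] = 4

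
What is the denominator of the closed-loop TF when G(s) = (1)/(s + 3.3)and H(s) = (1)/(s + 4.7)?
Characteristic poly = G_den * H_den + G_num * H_num = (s^2 + 8*s + 15.51) + (1) = s^2 + 8*s + 16.51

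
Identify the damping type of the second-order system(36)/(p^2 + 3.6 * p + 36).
Standard form: ωn²/(p²+2ζωn·p+ωn²) gives ωn=6, ζ=0.3.
Underdamped (ζ = 0.3 < 1)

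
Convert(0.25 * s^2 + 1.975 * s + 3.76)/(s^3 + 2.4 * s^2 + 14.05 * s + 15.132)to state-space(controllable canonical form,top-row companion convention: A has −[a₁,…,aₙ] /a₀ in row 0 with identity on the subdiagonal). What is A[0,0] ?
Reachable canonical form for den = s^3 + 2.4*s^2 + 14.05*s + 15.132: top row of A = -[a₁,a₂,...,aₙ]/a₀, ones on the subdiagonal, zeros elsewhere.
A = [[-2.4, -14.05, -15.132], [1, 0, 0], [0, 1, 0]].
A[0,0] = -2.4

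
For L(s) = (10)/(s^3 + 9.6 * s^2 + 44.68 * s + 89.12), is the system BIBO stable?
Denominator: s^3 + 9.6*s^2 + 44.68*s + 89.12 = (s + 4)(s^2 + 5.6*s + 22.28). Poles: -2.8 + 3.8j, -2.8 - 3.8j, -4. All Re(p)<0: Yes (stable)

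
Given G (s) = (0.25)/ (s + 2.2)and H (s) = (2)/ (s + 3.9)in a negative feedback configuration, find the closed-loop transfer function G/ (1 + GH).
Closed-loop T = G/(1+GH).
Numerator: G_num * H_den = 0.25*s + 0.975.
Denominator: G_den * H_den + G_num * H_num = (s^2 + 6.1*s + 8.58) + (0.5) = s^2 + 6.1*s + 9.08.
T(s) = (0.25*s + 0.975)/(s^2 + 6.1*s + 9.08)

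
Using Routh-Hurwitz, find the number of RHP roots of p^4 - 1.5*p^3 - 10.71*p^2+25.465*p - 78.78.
Routh array:
p^4: [1, -10.71, -78.78]; p^3: [-1.5, 25.465]; p^2: [6.26667, -78.78]; p^1: [6.60809]; p^0: [-78.78]
First column: [1, -1.5, 6.26667, 6.60809, -78.78]. Sign changes = RHP roots = 3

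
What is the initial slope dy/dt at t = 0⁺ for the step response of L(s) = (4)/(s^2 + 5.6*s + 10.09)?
IVT: y'(0⁺) = lim_{s→∞} s²·Y(s) = lim_{s→∞} s·L(s).
deg(num) = 0, deg(den) = 2, relative degree = 2 ≥ 2, so s·L(s) → 0. Initial slope = 0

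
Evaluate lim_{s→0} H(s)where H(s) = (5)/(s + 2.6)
DC gain = H(0) = num(0)/den(0) = 5/2.6 = 1.923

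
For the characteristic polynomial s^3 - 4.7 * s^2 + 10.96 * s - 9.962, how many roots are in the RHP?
s^3 - 4.7*s^2 + 10.96*s - 9.962 = (s - 1.7)(s^2 - 3*s + 5.86). Poles: 1.5 + 1.9j, 1.5 - 1.9j, 1.7. RHP poles (Re>0): 3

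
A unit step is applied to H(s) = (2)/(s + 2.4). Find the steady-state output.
FVT: lim_{t→∞} y(t) = lim_{s→0} s*Y(s) where Y(s) = H(s)/s.
= lim_{s→0} H(s) = H(0) = num(0)/den(0) = 2/2.4 = 0.8333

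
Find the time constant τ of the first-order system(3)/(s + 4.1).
First-order system: τ = -1/pole. Pole = -4.1. τ = -1/(-4.1) = 0.2439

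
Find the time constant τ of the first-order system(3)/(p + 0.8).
First-order system: τ = -1/pole. Pole = -0.8. τ = -1/(-0.8) = 1.25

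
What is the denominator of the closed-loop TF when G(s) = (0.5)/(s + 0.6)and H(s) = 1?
Characteristic poly = G_den * H_den + G_num * H_num = (s + 0.6) + (0.5) = s + 1.1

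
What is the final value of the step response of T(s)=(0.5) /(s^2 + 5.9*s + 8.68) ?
FVT: lim_{t→∞} y(t) = lim_{s→0} s*Y(s) where Y(s) = T(s)/s.
= lim_{s→0} T(s) = T(0) = num(0)/den(0) = 0.5/8.68 = 0.0576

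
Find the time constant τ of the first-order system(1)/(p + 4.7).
First-order system: τ = -1/pole. Pole = -4.7. τ = -1/(-4.7) = 0.2128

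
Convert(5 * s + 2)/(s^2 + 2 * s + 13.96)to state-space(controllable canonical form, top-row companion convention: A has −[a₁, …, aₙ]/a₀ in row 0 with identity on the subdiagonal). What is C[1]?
Reachable canonical form: C = numerator coefficients (right-aligned, zero-padded to length n).
num = 5*s + 2, C = [[5, 2]].
C[1] = 2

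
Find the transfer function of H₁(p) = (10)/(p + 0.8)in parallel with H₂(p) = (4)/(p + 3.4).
Parallel: H = H₁ + H₂ = (n₁·d₂ + n₂·d₁)/(d₁·d₂).
n₁·d₂ = 10*p + 34. n₂·d₁ = 4*p + 3.2. Sum = 14*p + 37.2. d₁·d₂ = p^2 + 4.2*p + 2.72.
H(p) = (14*p + 37.2)/(p^2 + 4.2*p + 2.72)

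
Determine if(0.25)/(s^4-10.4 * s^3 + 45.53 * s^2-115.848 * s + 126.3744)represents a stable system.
Denominator: s^4 - 10.4*s^3 + 45.53*s^2 - 115.848*s + 126.3744 = (s - 2.4)(s - 4.8)(s^2 - 3.2*s + 10.97). Poles: 1.6 + 2.9j, 1.6 - 2.9j, 2.4, 4.8. All Re(p)<0: No (unstable)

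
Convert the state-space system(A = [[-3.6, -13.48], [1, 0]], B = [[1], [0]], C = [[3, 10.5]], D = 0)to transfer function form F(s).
F(s) = C(sI - A)⁻¹B + D.
Characteristic polynomial det(sI - A) = s^2 + 3.6*s + 13.48.
Numerator from C·adj(sI-A)·B + D·det(sI-A) = 3*s + 10.5.
F(s) = (3*s + 10.5)/(s^2 + 3.6*s + 13.48)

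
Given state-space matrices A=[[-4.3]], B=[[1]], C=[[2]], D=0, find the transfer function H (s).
H(s) = C(sI - A)⁻¹B + D.
Characteristic polynomial det(sI - A) = s + 4.3.
Numerator from C·adj(sI-A)·B + D·det(sI-A) = 2.
H(s) = (2)/(s + 4.3)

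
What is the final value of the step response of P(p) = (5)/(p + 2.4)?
FVT: lim_{t→∞} y(t) = lim_{p→0} p*Y(p) where Y(p) = P(p)/p.
= lim_{p→0} P(p) = P(0) = num(0)/den(0) = 5/2.4 = 2.083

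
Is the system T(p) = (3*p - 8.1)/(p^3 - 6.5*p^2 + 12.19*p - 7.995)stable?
Denominator: p^3 - 6.5*p^2 + 12.19*p - 7.995 = (p - 3.9)(p^2 - 2.6*p + 2.05). Poles: 1.3 + 0.6j, 1.3 - 0.6j, 3.9. All Re(p)<0: No (unstable)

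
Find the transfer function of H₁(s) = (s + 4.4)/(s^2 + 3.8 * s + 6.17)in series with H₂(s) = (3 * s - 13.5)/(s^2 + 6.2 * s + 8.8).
Series: H = H₁ · H₂ = (n₁·n₂)/(d₁·d₂).
Num: n₁·n₂ = 3*s^2 - 0.3*s - 59.4. Den: d₁·d₂ = s^4 + 10*s^3 + 38.53*s^2 + 71.694*s + 54.296.
H(s) = (3*s^2 - 0.3*s - 59.4)/(s^4 + 10*s^3 + 38.53*s^2 + 71.694*s + 54.296)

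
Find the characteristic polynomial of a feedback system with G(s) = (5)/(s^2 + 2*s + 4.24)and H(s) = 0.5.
Characteristic poly = G_den * H_den + G_num * H_num = (s^2 + 2*s + 4.24) + (2.5) = s^2 + 2*s + 6.74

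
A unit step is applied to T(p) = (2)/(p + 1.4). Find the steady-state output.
FVT: lim_{t→∞} y(t) = lim_{p→0} p*Y(p) where Y(p) = T(p)/p.
= lim_{p→0} T(p) = T(0) = num(0)/den(0) = 2/1.4 = 1.429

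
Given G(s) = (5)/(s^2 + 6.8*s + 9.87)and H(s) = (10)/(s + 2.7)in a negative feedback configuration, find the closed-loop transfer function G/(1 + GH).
Closed-loop T = G/(1+GH).
Numerator: G_num * H_den = 5*s + 13.5.
Denominator: G_den * H_den + G_num * H_num = (s^3 + 9.5*s^2 + 28.23*s + 26.649) + (50) = s^3 + 9.5*s^2 + 28.23*s + 76.649.
T(s) = (5*s + 13.5)/(s^3 + 9.5*s^2 + 28.23*s + 76.649)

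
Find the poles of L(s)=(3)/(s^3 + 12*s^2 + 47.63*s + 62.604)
Set denominator = 0: s^3 + 12*s^2 + 47.63*s + 62.604 = (s + 3.7)(s + 4.7)(s + 3.6) = 0 → Poles: -3.6, -3.7, -4.7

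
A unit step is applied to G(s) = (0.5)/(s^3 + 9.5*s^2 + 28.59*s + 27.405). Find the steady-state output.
FVT: lim_{t→∞} y(t) = lim_{s→0} s*Y(s) where Y(s) = G(s)/s.
= lim_{s→0} G(s) = G(0) = num(0)/den(0) = 0.5/27.405 = 0.01824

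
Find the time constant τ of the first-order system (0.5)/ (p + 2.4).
First-order system: τ = -1/pole. Pole = -2.4. τ = -1/(-2.4) = 0.4167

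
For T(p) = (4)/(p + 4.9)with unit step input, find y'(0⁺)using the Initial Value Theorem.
IVT: y'(0⁺) = lim_{p→∞} p²·Y(p) = lim_{p→∞} p·T(p).
deg(num) = 0, deg(den) = 1, relative degree = 1, so p·T(p) → (leading num)/(leading den) = 4/1 = 4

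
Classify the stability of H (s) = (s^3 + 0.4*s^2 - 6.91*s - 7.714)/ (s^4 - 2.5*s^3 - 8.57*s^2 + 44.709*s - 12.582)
Denominator: s^4 - 2.5*s^3 - 8.57*s^2 + 44.709*s - 12.582 = (s + 3.6)(s - 0.3)(s^2 - 5.8*s + 11.65). Poles: -3.6, 0.3, 2.9 + 1.8j, 2.9 - 1.8j. Unstable (3 pole(s) in RHP)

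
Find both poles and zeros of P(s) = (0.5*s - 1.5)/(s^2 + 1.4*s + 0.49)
Set denominator = 0: s^2 + 1.4*s + 0.49 = (s + 0.7)(s + 0.7) = 0 → Poles: -0.7, -0.7
Set numerator = 0: 0.5*s - 1.5 = 0 → Zeros: 3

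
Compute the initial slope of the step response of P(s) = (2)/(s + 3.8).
IVT: y'(0⁺) = lim_{s→∞} s²·Y(s) = lim_{s→∞} s·P(s).
deg(num) = 0, deg(den) = 1, relative degree = 1, so s·P(s) → (leading num)/(leading den) = 2/1 = 2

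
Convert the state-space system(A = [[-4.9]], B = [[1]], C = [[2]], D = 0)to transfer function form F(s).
F(s) = C(sI - A)⁻¹B + D.
Characteristic polynomial det(sI - A) = s + 4.9.
Numerator from C·adj(sI-A)·B + D·det(sI-A) = 2.
F(s) = (2)/(s + 4.9)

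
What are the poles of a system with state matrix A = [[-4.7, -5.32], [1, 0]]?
Eigenvalues solve det(λI - A) = 0.
Characteristic polynomial: λ^2 + 4.7*λ + 5.32 = 0.
Factor: (λ + 2.8)(λ + 1.9) = 0.
Roots: -1.9, -2.8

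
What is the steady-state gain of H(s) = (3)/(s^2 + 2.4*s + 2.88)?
DC gain = H(0) = num(0)/den(0) = 3/2.88 = 1.042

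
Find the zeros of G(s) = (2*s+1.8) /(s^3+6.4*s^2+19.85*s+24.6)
Set numerator = 0: 2*s + 1.8 = 0 → Zeros: -0.9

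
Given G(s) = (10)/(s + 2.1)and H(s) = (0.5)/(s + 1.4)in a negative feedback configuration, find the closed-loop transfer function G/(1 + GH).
Closed-loop T = G/(1+GH).
Numerator: G_num * H_den = 10*s + 14.
Denominator: G_den * H_den + G_num * H_num = (s^2 + 3.5*s + 2.94) + (5) = s^2 + 3.5*s + 7.94.
T(s) = (10*s + 14)/(s^2 + 3.5*s + 7.94)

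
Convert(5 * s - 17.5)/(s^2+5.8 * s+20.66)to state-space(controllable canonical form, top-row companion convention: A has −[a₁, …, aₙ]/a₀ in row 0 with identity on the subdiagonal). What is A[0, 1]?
Reachable canonical form for den = s^2 + 5.8*s + 20.66: top row of A = -[a₁,a₂,...,aₙ]/a₀, ones on the subdiagonal, zeros elsewhere.
A = [[-5.8, -20.66], [1, 0]].
A[0,1] = -20.66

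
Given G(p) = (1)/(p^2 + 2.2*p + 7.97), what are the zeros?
Numerator is a nonzero constant (1) → Zeros: none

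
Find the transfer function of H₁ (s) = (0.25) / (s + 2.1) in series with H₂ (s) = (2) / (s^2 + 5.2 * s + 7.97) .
Series: H = H₁ · H₂ = (n₁·n₂)/(d₁·d₂).
Num: n₁·n₂ = 0.5. Den: d₁·d₂ = s^3 + 7.3*s^2 + 18.89*s + 16.737.
H(s) = (0.5)/(s^3 + 7.3*s^2 + 18.89*s + 16.737)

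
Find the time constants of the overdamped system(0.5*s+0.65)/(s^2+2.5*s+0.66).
Overdamped: real poles at -2.2, -0.3. τ = -1/pole → τ₁ = 0.4545, τ₂ = 3.333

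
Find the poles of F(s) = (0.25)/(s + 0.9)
Set denominator = 0: s + 0.9 = 0 → Poles: -0.9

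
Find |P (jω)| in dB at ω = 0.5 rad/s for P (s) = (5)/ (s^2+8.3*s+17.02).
Substitute s = j*0.5: P(j0.5) = 0.280946 - 0.0695246j.
|P(j0.5)| = sqrt(Re² + Im²) = 0.2894.
20*log₁₀(0.2894) = -10.77 dB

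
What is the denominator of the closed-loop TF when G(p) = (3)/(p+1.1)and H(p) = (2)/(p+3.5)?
Characteristic poly = G_den * H_den + G_num * H_num = (p^2 + 4.6*p + 3.85) + (6) = p^2 + 4.6*p + 9.85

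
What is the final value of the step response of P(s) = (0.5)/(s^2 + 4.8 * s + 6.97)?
FVT: lim_{t→∞} y(t) = lim_{s→0} s*Y(s) where Y(s) = P(s)/s.
= lim_{s→0} P(s) = P(0) = num(0)/den(0) = 0.5/6.97 = 0.07174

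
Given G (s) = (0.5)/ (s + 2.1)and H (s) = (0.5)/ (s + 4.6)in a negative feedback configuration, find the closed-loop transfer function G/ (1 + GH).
Closed-loop T = G/(1+GH).
Numerator: G_num * H_den = 0.5*s + 2.3.
Denominator: G_den * H_den + G_num * H_num = (s^2 + 6.7*s + 9.66) + (0.25) = s^2 + 6.7*s + 9.91.
T(s) = (0.5*s + 2.3)/(s^2 + 6.7*s + 9.91)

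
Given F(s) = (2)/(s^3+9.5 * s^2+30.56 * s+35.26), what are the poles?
Set denominator = 0: s^3 + 9.5*s^2 + 30.56*s + 35.26 = (s + 4.3)(s^2 + 5.2*s + 8.2) = 0 → Poles: -2.6 + 1.2j, -2.6 - 1.2j, -4.3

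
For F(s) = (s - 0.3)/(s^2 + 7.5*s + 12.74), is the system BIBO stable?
Denominator: s^2 + 7.5*s + 12.74 = (s + 2.6)(s + 4.9). Poles: -2.6, -4.9. All Re(p)<0: Yes (stable)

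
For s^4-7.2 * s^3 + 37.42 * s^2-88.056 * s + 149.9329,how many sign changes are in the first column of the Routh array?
Routh array:
s^4: [1, 37.42, 149.9329]; s^3: [-7.2, -88.056]; s^2: [25.19, 149.9329]; s^1: [-45.201]; s^0: [149.9329]
First column: [1, -7.2, 25.19, -45.201, 149.9329]. Sign changes = 4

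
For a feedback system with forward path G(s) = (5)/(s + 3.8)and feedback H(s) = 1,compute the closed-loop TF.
Closed-loop T = G/(1+GH).
Numerator: G_num * H_den = 5.
Denominator: G_den * H_den + G_num * H_num = (s + 3.8) + (5) = s + 8.8.
T(s) = (5)/(s + 8.8)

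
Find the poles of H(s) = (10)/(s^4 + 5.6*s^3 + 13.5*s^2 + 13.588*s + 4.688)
Set denominator = 0: s^4 + 5.6*s^3 + 13.5*s^2 + 13.588*s + 4.688 = (s + 0.8)(s + 1)(s^2 + 3.8*s + 5.86) = 0 → Poles: -0.8, -1, -1.9 + 1.5j, -1.9 - 1.5j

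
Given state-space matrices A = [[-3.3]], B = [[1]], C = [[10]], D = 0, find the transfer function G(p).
G(p) = C(pI - A)⁻¹B + D.
Characteristic polynomial det(pI - A) = p + 3.3.
Numerator from C·adj(pI-A)·B + D·det(pI-A) = 10.
G(p) = (10)/(p + 3.3)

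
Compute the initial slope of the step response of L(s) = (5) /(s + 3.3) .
IVT: y'(0⁺) = lim_{s→∞} s²·Y(s) = lim_{s→∞} s·L(s).
deg(num) = 0, deg(den) = 1, relative degree = 1, so s·L(s) → (leading num)/(leading den) = 5/1 = 5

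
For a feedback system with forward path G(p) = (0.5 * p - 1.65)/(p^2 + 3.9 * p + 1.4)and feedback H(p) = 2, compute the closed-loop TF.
Closed-loop T = G/(1+GH).
Numerator: G_num * H_den = 0.5*p - 1.65.
Denominator: G_den * H_den + G_num * H_num = (p^2 + 3.9*p + 1.4) + (p - 3.3) = p^2 + 4.9*p - 1.9.
T(p) = (0.5*p - 1.65)/(p^2 + 4.9*p - 1.9)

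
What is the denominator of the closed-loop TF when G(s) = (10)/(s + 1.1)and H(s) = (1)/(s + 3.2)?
Characteristic poly = G_den * H_den + G_num * H_num = (s^2 + 4.3*s + 3.52) + (10) = s^2 + 4.3*s + 13.52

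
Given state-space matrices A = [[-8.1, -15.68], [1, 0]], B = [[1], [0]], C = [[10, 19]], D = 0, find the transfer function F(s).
F(s) = C(sI - A)⁻¹B + D.
Characteristic polynomial det(sI - A) = s^2 + 8.1*s + 15.68.
Numerator from C·adj(sI-A)·B + D·det(sI-A) = 10*s + 19.
F(s) = (10*s + 19)/(s^2 + 8.1*s + 15.68)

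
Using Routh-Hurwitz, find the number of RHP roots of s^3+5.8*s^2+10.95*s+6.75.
Routh array:
s^3: [1, 10.95]; s^2: [5.8, 6.75]; s^1: [9.78621]; s^0: [6.75]
First column: [1, 5.8, 9.78621, 6.75]. Sign changes = RHP roots = 0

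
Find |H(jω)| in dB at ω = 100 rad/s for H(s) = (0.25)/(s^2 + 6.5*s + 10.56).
Substitute s = j*100: H(j100) = -2.49209e-05 - 1.62157e-06j.
|H(j100)| = sqrt(Re² + Im²) = 2.497e-05.
20*log₁₀(2.497e-05) = -92.05 dB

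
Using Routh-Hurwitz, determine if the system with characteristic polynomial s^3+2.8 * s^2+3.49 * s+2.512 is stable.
Routh array:
s^3: [1, 3.49]; s^2: [2.8, 2.512]; s^1: [2.59286]; s^0: [2.512]
First column: [1, 2.8, 2.59286, 2.512]. Sign changes = 0.
Yes, stable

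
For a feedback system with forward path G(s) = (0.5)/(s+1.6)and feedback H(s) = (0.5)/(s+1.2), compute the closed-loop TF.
Closed-loop T = G/(1+GH).
Numerator: G_num * H_den = 0.5*s + 0.6.
Denominator: G_den * H_den + G_num * H_num = (s^2 + 2.8*s + 1.92) + (0.25) = s^2 + 2.8*s + 2.17.
T(s) = (0.5*s + 0.6)/(s^2 + 2.8*s + 2.17)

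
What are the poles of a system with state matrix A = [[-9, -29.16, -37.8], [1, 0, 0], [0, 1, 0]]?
Eigenvalues solve det(λI - A) = 0.
Characteristic polynomial: λ^3 + 9*λ^2 + 29.16*λ + 37.8 = 0.
Factor: (λ + 4.2)(λ^2 + 4.8*λ + 9) = 0.
Roots: -2.4 + 1.8j, -2.4 - 1.8j, -4.2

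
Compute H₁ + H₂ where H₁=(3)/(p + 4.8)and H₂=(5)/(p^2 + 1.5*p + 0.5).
Parallel: H = H₁ + H₂ = (n₁·d₂ + n₂·d₁)/(d₁·d₂).
n₁·d₂ = 3*p^2 + 4.5*p + 1.5. n₂·d₁ = 5*p + 24. Sum = 3*p^2 + 9.5*p + 25.5. d₁·d₂ = p^3 + 6.3*p^2 + 7.7*p + 2.4.
H(p) = (3*p^2 + 9.5*p + 25.5)/(p^3 + 6.3*p^2 + 7.7*p + 2.4)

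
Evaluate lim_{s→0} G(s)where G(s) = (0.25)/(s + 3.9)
DC gain = G(0) = num(0)/den(0) = 0.25/3.9 = 0.0641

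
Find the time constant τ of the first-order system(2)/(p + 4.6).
First-order system: τ = -1/pole. Pole = -4.6. τ = -1/(-4.6) = 0.2174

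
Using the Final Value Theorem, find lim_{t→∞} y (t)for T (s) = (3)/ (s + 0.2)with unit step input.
FVT: lim_{t→∞} y(t) = lim_{s→0} s*Y(s) where Y(s) = T(s)/s.
= lim_{s→0} T(s) = T(0) = num(0)/den(0) = 3/0.2 = 15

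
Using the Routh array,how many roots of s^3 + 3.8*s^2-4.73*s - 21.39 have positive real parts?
Routh array:
s^3: [1, -4.73]; s^2: [3.8, -21.39]; s^1: [0.898947]; s^0: [-21.39]
First column: [1, 3.8, 0.898947, -21.39]. Sign changes = RHP roots = 1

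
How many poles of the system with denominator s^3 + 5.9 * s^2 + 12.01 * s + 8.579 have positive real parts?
s^3 + 5.9*s^2 + 12.01*s + 8.579 = (s + 2.3)(s^2 + 3.6*s + 3.73). Poles: -1.8 + 0.7j, -1.8 - 0.7j, -2.3. RHP poles (Re>0): 0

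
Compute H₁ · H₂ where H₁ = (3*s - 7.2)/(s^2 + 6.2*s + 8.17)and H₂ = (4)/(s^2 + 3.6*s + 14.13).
Series: H = H₁ · H₂ = (n₁·n₂)/(d₁·d₂).
Num: n₁·n₂ = 12*s - 28.8. Den: d₁·d₂ = s^4 + 9.8*s^3 + 44.62*s^2 + 117.018*s + 115.4421.
H(s) = (12*s - 28.8)/(s^4 + 9.8*s^3 + 44.62*s^2 + 117.018*s + 115.4421)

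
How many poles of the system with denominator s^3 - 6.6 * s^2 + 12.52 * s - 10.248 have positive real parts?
s^3 - 6.6*s^2 + 12.52*s - 10.248 = (s - 4.2)(s^2 - 2.4*s + 2.44). Poles: 1.2 + 1j, 1.2 - 1j, 4.2. RHP poles (Re>0): 3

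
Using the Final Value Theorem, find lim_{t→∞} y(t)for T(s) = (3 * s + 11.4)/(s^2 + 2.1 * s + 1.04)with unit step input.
FVT: lim_{t→∞} y(t) = lim_{s→0} s*Y(s) where Y(s) = T(s)/s.
= lim_{s→0} T(s) = T(0) = num(0)/den(0) = 11.4/1.04 = 10.96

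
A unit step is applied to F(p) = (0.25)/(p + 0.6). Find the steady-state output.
FVT: lim_{t→∞} y(t) = lim_{p→0} p*Y(p) where Y(p) = F(p)/p.
= lim_{p→0} F(p) = F(0) = num(0)/den(0) = 0.25/0.6 = 0.4167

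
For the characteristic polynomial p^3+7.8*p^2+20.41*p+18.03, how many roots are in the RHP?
p^3 + 7.8*p^2 + 20.41*p + 18.03 = (p + 3)(p^2 + 4.8*p + 6.01). Poles: -2.4 + 0.5j, -2.4 - 0.5j, -3. RHP poles (Re>0): 0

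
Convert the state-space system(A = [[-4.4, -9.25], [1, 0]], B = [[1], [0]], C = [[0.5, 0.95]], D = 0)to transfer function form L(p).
L(p) = C(pI - A)⁻¹B + D.
Characteristic polynomial det(pI - A) = p^2 + 4.4*p + 9.25.
Numerator from C·adj(pI-A)·B + D·det(pI-A) = 0.5*p + 0.95.
L(p) = (0.5*p + 0.95)/(p^2 + 4.4*p + 9.25)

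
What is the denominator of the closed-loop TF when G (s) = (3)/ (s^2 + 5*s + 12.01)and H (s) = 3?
Characteristic poly = G_den * H_den + G_num * H_num = (s^2 + 5*s + 12.01) + (9) = s^2 + 5*s + 21.01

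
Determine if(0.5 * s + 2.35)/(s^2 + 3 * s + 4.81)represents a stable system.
Denominator: s^2 + 3*s + 4.81. Poles: -1.5 + 1.6j, -1.5 - 1.6j. All Re(p)<0: Yes (stable)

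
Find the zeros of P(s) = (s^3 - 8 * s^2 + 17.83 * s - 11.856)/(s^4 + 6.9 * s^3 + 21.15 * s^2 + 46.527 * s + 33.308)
Set numerator = 0: s^3 - 8*s^2 + 17.83*s - 11.856 = (s - 1.3)(s - 1.9)(s - 4.8) = 0 → Zeros: 1.3, 1.9, 4.8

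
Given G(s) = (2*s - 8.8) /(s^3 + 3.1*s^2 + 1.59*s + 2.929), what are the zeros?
Set numerator = 0: 2*s - 8.8 = 0 → Zeros: 4.4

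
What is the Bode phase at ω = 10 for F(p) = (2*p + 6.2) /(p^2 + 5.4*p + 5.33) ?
Substitute p = j*10: F(j10) = 0.0415077 - 0.187584j.
∠F(j10) = atan2(Im, Re) = atan2(-0.187584, 0.0415077) = -77.52°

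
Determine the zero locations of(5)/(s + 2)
Numerator is a nonzero constant (5) → Zeros: none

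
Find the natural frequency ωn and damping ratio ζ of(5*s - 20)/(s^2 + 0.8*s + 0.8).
Underdamped: complex pole -0.4 + 0.8j. ωn = |pole| = 0.8944, ζ = -Re(pole)/ωn = 0.4472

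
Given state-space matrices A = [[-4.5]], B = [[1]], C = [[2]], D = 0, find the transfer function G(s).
G(s) = C(sI - A)⁻¹B + D.
Characteristic polynomial det(sI - A) = s + 4.5.
Numerator from C·adj(sI-A)·B + D·det(sI-A) = 2.
G(s) = (2)/(s + 4.5)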